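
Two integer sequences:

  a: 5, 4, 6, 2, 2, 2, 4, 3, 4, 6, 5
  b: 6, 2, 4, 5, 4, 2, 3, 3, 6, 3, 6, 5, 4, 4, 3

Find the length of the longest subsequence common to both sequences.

6

Taking 5 (a #1, b #4); then 4 (a #2, b #5); then 6 (a #3, b #9); then 3 (a #8, b #10); then 6 (a #10, b #11); then 5 (a #11, b #12) gives a common subsequence of length 6. Since dp[11][15] = 6, nothing longer is possible.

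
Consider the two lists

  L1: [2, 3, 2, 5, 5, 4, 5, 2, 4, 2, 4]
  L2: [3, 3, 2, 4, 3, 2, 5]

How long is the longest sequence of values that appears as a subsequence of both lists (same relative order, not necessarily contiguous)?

4

Let dp[i][j] be the LCS length of the first i values of L1 and the first j values of L2. dp[i][j] = dp[i-1][j-1]+1 when the i-th and j-th values match, else max(dp[i-1][j], dp[i][j-1]).
    ·  3  3  2  4  3  2  5
 ·  0  0  0  0  0  0  0  0
 2  0  0  0  1  1  1  1  1
 3  0  1  1  1  1  2  2  2
 2  0  1  1  2  2  2  3  3
 5  0  1  1  2  2  2  3  4
 5  0  1  1  2  2  2  3  4
 4  0  1  1  2  3  3  3  4
 5  0  1  1  2  3  3  3  4
 2  0  1  1  2  3  3  4  4
 4  0  1  1  2  3  3  4  4
 2  0  1  1  2  3  3  4  4
 4  0  1  1  2  3  3  4  4
dp[11][7] = 4. One LCS (by backtracking along matches): 2, 3, 2, 5.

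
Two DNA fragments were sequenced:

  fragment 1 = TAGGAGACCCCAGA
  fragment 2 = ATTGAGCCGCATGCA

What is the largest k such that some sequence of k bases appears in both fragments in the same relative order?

One common subsequence of length 10: T at fragment 1[1]=fragment 2[3], G at fragment 1[4]=fragment 2[4], A at fragment 1[5]=fragment 2[5], G at fragment 1[6]=fragment 2[6], C at fragment 1[8]=fragment 2[7], C at fragment 1[9]=fragment 2[8], C at fragment 1[11]=fragment 2[10], A at fragment 1[12]=fragment 2[11], G at fragment 1[13]=fragment 2[13], A at fragment 1[14]=fragment 2[15]. The LCS DP gives dp[14][15] = 10, so this is optimal.

10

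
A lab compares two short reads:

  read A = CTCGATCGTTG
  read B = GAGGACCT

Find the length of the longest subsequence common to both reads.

4

Match G (read A #4, read B #4) → A (read A #5, read B #5) → C (read A #7, read B #7) → T (read A #10, read B #8) — 4 bases in the same relative order in both, and the DP table's final entry dp[11][8] is also 4, so no common subsequence is longer.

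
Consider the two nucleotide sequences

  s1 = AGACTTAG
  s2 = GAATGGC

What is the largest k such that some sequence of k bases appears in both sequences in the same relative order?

4

One common subsequence of length 4: A at s1[1]=s2[2], A at s1[3]=s2[3], T at s1[5]=s2[4], G at s1[8]=s2[6]. The LCS DP gives dp[8][7] = 4, so this is optimal.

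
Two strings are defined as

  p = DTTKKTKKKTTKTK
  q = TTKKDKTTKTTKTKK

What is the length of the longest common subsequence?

Pick T (p #2, q #1), T (p #3, q #2), K (p #4, q #4), K (p #5, q #6), T (p #6, q #8), K (p #9, q #9), T (p #10, q #10), T (p #11, q #11), K (p #12, q #12), T (p #13, q #13), K (p #14, q #15); all 11 characters appear in both, in order. dp[14][15] = 11 confirms this is the maximum.

11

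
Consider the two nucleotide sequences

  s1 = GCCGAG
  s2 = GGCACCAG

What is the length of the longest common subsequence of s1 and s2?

Pick G at s1[1]=s2[2], then C at s1[2]=s2[5], then C at s1[3]=s2[6], then A at s1[5]=s2[7], then G at s1[6]=s2[8]; all 5 bases appear in both, in order. dp[6][8] = 5 confirms this is the maximum.

5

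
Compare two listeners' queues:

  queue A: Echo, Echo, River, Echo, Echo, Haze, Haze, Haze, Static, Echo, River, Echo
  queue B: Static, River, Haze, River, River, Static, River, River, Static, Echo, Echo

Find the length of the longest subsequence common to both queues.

5

Match River [3,2], then Haze [6,3], then Static [9,9], then Echo [10,10], then Echo [12,11] — 5 songs in the same relative order in both. The LCS DP gives dp[12][11] = 5, so this is optimal.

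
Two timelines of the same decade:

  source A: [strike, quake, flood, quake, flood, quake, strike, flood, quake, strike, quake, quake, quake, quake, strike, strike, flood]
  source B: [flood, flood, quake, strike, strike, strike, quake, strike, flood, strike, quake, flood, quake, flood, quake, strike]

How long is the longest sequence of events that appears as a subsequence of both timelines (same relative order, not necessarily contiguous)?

One common subsequence of length 10: flood at source A[3]=source B[2], then quake at source A[4]=source B[3], then quake at source A[6]=source B[7], then strike at source A[7]=source B[8], then flood at source A[8]=source B[9], then strike at source A[10]=source B[10], then quake at source A[11]=source B[11], then quake at source A[12]=source B[13], then quake at source A[14]=source B[15], then strike at source A[16]=source B[16]. Since dp[17][16] = 10, nothing longer is possible.

10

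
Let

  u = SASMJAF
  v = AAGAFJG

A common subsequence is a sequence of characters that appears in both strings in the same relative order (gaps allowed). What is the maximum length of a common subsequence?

3

Let dp[i][j] be the LCS length of the first i characters of u and the first j characters of v. dp[i][j] = dp[i-1][j-1]+1 when the i-th and j-th characters match, else max(dp[i-1][j], dp[i][j-1]).
    ·  A  A  G  A  F  J  G
 ·  0  0  0  0  0  0  0  0
 S  0  0  0  0  0  0  0  0
 A  0  1  1  1  1  1  1  1
 S  0  1  1  1  1  1  1  1
 M  0  1  1  1  1  1  1  1
 J  0  1  1  1  1  1  2  2
 A  0  1  2  2  2  2  2  2
 F  0  1  2  2  2  3  3  3
dp[7][7] = 3. One LCS (by backtracking along matches): AAF.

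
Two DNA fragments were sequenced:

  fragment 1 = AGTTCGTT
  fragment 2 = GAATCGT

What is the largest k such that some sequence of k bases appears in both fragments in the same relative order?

5

Taking A [1,3], then T [4,4], then C [5,5], then G [6,6], then T [8,7] gives a common subsequence of length 5. The LCS DP gives dp[8][7] = 5, so this is optimal.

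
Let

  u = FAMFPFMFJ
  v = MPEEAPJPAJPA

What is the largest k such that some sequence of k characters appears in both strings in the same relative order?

Taking A [2,5], then P [5,8], then J [9,10] gives a common subsequence of length 3. dp[9][12] = 3 confirms this is the maximum.

3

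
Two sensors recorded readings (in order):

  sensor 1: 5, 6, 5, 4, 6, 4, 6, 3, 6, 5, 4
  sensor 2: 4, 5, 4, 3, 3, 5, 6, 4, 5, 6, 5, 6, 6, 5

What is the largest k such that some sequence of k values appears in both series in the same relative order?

Pick 5 (sensor 1 #1, sensor 2 #6); then 6 (sensor 1 #2, sensor 2 #7); then 5 (sensor 1 #3, sensor 2 #9); then 6 (sensor 1 #5, sensor 2 #10); then 6 (sensor 1 #7, sensor 2 #12); then 6 (sensor 1 #9, sensor 2 #13); then 5 (sensor 1 #10, sensor 2 #14); all 7 values appear in both, in order, and the DP table's final entry dp[11][14] is also 7, so no common subsequence is longer.

7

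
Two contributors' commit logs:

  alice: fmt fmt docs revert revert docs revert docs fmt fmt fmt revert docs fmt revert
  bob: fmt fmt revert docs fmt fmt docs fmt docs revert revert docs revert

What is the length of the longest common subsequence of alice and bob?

One common subsequence of length 10: fmt (alice #1, bob #1), then fmt (alice #2, bob #2), then revert (alice #7, bob #3), then docs (alice #8, bob #4), then fmt (alice #9, bob #5), then fmt (alice #10, bob #6), then fmt (alice #11, bob #8), then revert (alice #12, bob #11), then docs (alice #13, bob #12), then revert (alice #15, bob #13). The LCS DP gives dp[15][13] = 10, so this is optimal.

10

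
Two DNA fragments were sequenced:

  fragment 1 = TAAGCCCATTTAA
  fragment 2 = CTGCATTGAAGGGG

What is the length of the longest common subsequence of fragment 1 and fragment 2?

One common subsequence of length 8: T (fragment 1 #1, fragment 2 #2), then G (fragment 1 #4, fragment 2 #3), then C (fragment 1 #7, fragment 2 #4), then A (fragment 1 #8, fragment 2 #5), then T (fragment 1 #9, fragment 2 #6), then T (fragment 1 #10, fragment 2 #7), then A (fragment 1 #12, fragment 2 #9), then A (fragment 1 #13, fragment 2 #10). The LCS DP gives dp[13][14] = 8, so this is optimal.

8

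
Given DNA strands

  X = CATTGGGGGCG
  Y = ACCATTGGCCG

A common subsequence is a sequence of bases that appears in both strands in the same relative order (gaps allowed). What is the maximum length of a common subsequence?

Pick C [1,3] → A [2,4] → T [3,5] → T [4,6] → G [5,7] → G [6,8] → C [10,10] → G [11,11]; all 8 bases appear in both, in order. Since dp[11][11] = 8, nothing longer is possible.

8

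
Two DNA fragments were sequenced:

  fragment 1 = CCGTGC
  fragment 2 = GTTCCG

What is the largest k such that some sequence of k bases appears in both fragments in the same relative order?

3

Let dp[i][j] be the LCS length of the first i bases of fragment 1 and the first j bases of fragment 2. dp[i][j] = dp[i-1][j-1]+1 when the i-th and j-th bases match, else max(dp[i-1][j], dp[i][j-1]).
    ·  G  T  T  C  C  G
 ·  0  0  0  0  0  0  0
 C  0  0  0  0  1  1  1
 C  0  0  0  0  1  2  2
 G  0  1  1  1  1  2  3
 T  0  1  2  2  2  2  3
 G  0  1  2  2  2  2  3
 C  0  1  2  2  3  3  3
dp[6][6] = 3. One LCS (by backtracking along matches): CCG.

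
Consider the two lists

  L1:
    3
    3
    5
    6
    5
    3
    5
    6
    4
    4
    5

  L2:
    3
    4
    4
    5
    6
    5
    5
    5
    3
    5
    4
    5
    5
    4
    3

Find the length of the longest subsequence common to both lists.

8

Taking 3 [1,1]; then 5 [3,4]; then 6 [4,5]; then 5 [5,8]; then 3 [6,9]; then 5 [7,10]; then 4 [9,11]; then 4 [10,14] gives a common subsequence of length 8, and the DP table's final entry dp[11][15] is also 8, so no common subsequence is longer.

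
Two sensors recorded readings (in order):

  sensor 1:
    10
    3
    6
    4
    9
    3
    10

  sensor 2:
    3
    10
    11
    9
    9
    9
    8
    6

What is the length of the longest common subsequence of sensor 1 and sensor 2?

2

Taking 10 [1,2], then 6 [3,8] gives a common subsequence of length 2. Since dp[7][8] = 2, nothing longer is possible.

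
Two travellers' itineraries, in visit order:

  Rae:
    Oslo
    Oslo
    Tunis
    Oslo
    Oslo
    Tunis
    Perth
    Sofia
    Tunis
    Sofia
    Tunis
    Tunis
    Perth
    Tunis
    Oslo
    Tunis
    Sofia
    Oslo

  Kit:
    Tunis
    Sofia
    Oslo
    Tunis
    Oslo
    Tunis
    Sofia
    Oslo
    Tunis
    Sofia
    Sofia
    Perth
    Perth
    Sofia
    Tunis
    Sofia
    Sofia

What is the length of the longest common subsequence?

One common subsequence of length 10: Oslo [1,3], then Oslo [2,5], then Tunis [3,6], then Oslo [5,8], then Tunis [6,9], then Perth [7,13], then Sofia [8,14], then Tunis [9,15], then Sofia [10,16], then Sofia [17,17], and the DP table's final entry dp[18][17] is also 10, so no common subsequence is longer.

10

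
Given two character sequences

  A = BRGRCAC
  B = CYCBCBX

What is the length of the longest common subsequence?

2

Let dp[i][j] be the LCS length of the first i characters of A and the first j characters of B. dp[i][j] = dp[i-1][j-1]+1 when the i-th and j-th characters match, else max(dp[i-1][j], dp[i][j-1]).
    ·  C  Y  C  B  C  B  X
 ·  0  0  0  0  0  0  0  0
 B  0  0  0  0  1  1  1  1
 R  0  0  0  0  1  1  1  1
 G  0  0  0  0  1  1  1  1
 R  0  0  0  0  1  1  1  1
 C  0  1  1  1  1  2  2  2
 A  0  1  1  1  1  2  2  2
 C  0  1  1  2  2  2  2  2
dp[7][7] = 2. One LCS (by backtracking along matches): BC.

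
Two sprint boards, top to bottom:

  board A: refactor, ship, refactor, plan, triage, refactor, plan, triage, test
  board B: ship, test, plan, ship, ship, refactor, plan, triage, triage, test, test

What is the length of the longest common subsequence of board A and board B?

6

One common subsequence of length 6: ship at board A[2]=board B[5], refactor at board A[3]=board B[6], plan at board A[4]=board B[7], triage at board A[5]=board B[8], triage at board A[8]=board B[9], test at board A[9]=board B[11]. Since dp[9][11] = 6, nothing longer is possible.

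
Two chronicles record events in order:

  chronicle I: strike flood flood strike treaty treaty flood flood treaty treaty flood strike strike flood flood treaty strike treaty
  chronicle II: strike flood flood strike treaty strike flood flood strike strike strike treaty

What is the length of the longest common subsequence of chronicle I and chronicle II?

11

One common subsequence of length 11: strike [1,1], flood [2,2], flood [3,3], strike [4,4], treaty [5,5], flood [8,7], flood [11,8], strike [12,9], strike [13,10], strike [17,11], treaty [18,12]. Since dp[18][12] = 11, nothing longer is possible.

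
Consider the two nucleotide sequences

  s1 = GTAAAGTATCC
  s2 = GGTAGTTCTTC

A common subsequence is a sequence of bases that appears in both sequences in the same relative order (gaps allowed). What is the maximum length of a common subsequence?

Taking G at s1[1]=s2[2] → T at s1[2]=s2[3] → A at s1[5]=s2[4] → G at s1[6]=s2[5] → T at s1[7]=s2[6] → T at s1[9]=s2[7] → C at s1[10]=s2[8] → C at s1[11]=s2[11] gives a common subsequence of length 8. The LCS DP gives dp[11][11] = 8, so this is optimal.

8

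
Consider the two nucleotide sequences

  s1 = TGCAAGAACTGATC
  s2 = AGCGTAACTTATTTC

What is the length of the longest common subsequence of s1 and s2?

Taking G (s1 #2, s2 #2), then C (s1 #3, s2 #3), then G (s1 #6, s2 #4), then A (s1 #7, s2 #6), then A (s1 #8, s2 #7), then C (s1 #9, s2 #8), then T (s1 #10, s2 #10), then A (s1 #12, s2 #11), then T (s1 #13, s2 #14), then C (s1 #14, s2 #15) gives a common subsequence of length 10. The LCS DP gives dp[14][15] = 10, so this is optimal.

10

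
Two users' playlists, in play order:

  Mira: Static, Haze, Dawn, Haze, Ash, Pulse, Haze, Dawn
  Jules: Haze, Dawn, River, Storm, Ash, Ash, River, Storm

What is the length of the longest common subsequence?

Pick Haze [2,1], then Dawn [3,2], then Ash [5,6]; all 3 songs appear in both, in order. The LCS DP gives dp[8][8] = 3, so this is optimal.

3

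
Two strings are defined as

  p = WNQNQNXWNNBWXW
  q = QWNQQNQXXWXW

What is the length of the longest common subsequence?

9

Pick W (p #1, q #2); then N (p #2, q #3); then Q (p #3, q #5); then N (p #4, q #6); then Q (p #5, q #7); then X (p #7, q #9); then W (p #12, q #10); then X (p #13, q #11); then W (p #14, q #12); all 9 characters appear in both, in order. dp[14][12] = 9 confirms this is the maximum.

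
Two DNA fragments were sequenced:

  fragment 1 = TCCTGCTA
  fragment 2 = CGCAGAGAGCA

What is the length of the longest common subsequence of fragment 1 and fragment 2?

Taking C [2,1], then C [3,3], then G [5,9], then C [6,10], then A [8,11] gives a common subsequence of length 5. dp[8][11] = 5 confirms this is the maximum.

5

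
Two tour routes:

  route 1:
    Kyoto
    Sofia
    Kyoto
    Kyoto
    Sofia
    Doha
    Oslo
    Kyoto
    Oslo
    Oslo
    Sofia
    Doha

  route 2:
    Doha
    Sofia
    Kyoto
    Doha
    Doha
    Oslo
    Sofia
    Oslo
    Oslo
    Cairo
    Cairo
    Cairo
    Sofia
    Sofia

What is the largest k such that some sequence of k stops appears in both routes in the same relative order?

7

Pick Sofia [2,2] → Kyoto [3,3] → Doha [6,5] → Oslo [7,6] → Oslo [9,8] → Oslo [10,9] → Sofia [11,14]; all 7 stops appear in both, in order. The LCS DP gives dp[12][14] = 7, so this is optimal.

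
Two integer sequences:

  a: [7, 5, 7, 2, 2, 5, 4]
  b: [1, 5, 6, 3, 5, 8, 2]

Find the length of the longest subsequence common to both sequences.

2

Taking 5 [2,5]; then 2 [5,7] gives a common subsequence of length 2. The LCS DP gives dp[7][7] = 2, so this is optimal.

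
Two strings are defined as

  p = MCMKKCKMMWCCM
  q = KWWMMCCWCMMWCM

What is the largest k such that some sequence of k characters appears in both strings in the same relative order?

8

One common subsequence of length 8: M [1,5], C [2,7], C [6,9], M [8,10], M [9,11], W [10,12], C [12,13], M [13,14]. The LCS DP gives dp[13][14] = 8, so this is optimal.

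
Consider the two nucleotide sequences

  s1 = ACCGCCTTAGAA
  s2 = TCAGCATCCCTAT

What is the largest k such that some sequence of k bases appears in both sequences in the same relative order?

7

Taking A [1,3], then C [2,5], then C [3,8], then C [5,9], then C [6,10], then T [7,11], then T [8,13] gives a common subsequence of length 7, and the DP table's final entry dp[12][13] is also 7, so no common subsequence is longer.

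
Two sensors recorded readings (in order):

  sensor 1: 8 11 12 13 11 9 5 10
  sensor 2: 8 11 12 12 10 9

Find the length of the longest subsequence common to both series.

Let dp[i][j] be the LCS length of the first i values of sensor 1 and the first j values of sensor 2. dp[i][j] = dp[i-1][j-1]+1 when the i-th and j-th values match, else max(dp[i-1][j], dp[i][j-1]).
    ·  8 11 12 12 10  9
 ·  0  0  0  0  0  0  0
 8  0  1  1  1  1  1  1
11  0  1  2  2  2  2  2
12  0  1  2  3  3  3  3
13  0  1  2  3  3  3  3
11  0  1  2  3  3  3  3
 9  0  1  2  3  3  3  4
 5  0  1  2  3  3  3  4
10  0  1  2  3  3  4  4
dp[8][6] = 4. One LCS (by backtracking along matches): 8, 11, 12, 9.

4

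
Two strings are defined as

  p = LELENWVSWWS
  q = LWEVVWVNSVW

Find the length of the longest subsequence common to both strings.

6

Taking L at p[1]=q[1]; then E at p[2]=q[3]; then W at p[6]=q[6]; then V at p[7]=q[7]; then S at p[8]=q[9]; then W at p[10]=q[11] gives a common subsequence of length 6. The LCS DP gives dp[11][11] = 6, so this is optimal.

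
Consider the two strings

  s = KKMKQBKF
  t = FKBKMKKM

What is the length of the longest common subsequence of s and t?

Match K at s[1]=t[2], then K at s[2]=t[4], then M at s[3]=t[5], then K at s[4]=t[6], then K at s[7]=t[7] — 5 characters in the same relative order in both, and the DP table's final entry dp[8][8] is also 5, so no common subsequence is longer.

5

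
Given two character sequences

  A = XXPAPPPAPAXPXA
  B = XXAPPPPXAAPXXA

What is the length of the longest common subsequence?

Pick X (A #1, B #1), X (A #2, B #2), P (A #3, B #4), P (A #5, B #5), P (A #6, B #6), P (A #7, B #7), A (A #8, B #10), P (A #9, B #11), X (A #11, B #12), X (A #13, B #13), A (A #14, B #14); all 11 characters appear in both, in order. The LCS DP gives dp[14][14] = 11, so this is optimal.

11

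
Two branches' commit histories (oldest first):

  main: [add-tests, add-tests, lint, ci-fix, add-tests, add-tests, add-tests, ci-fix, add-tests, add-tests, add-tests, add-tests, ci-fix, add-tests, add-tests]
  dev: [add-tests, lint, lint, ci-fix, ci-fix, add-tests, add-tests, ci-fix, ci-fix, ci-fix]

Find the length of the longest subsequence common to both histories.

Taking add-tests (main #1, dev #1) → lint (main #3, dev #3) → ci-fix (main #4, dev #5) → add-tests (main #5, dev #6) → add-tests (main #6, dev #7) → ci-fix (main #8, dev #9) → ci-fix (main #13, dev #10) gives a common subsequence of length 7, and the DP table's final entry dp[15][10] is also 7, so no common subsequence is longer.

7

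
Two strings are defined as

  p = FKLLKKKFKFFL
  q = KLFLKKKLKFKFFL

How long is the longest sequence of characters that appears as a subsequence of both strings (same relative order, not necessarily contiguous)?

11

Match K at p[2]=q[1]; then L at p[3]=q[2]; then L at p[4]=q[4]; then K at p[5]=q[6]; then K at p[6]=q[7]; then K at p[7]=q[9]; then F at p[8]=q[10]; then K at p[9]=q[11]; then F at p[10]=q[12]; then F at p[11]=q[13]; then L at p[12]=q[14] — 11 characters in the same relative order in both. The LCS DP gives dp[12][14] = 11, so this is optimal.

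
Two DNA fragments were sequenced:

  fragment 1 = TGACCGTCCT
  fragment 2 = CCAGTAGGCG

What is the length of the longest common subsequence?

Match C [4,1], C [5,2], G [6,4], T [7,5], C [8,9] — 5 bases in the same relative order in both. Since dp[10][10] = 5, nothing longer is possible.

5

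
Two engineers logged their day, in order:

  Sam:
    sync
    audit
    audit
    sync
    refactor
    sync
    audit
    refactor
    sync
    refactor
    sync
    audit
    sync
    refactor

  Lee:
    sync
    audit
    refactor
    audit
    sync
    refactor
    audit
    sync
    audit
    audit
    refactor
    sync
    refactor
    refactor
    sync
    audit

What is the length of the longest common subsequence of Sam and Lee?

12

Match sync at Sam[1]=Lee[1], then audit at Sam[2]=Lee[2], then audit at Sam[3]=Lee[4], then sync at Sam[4]=Lee[5], then refactor at Sam[5]=Lee[6], then sync at Sam[6]=Lee[8], then audit at Sam[7]=Lee[10], then refactor at Sam[8]=Lee[11], then sync at Sam[9]=Lee[12], then refactor at Sam[10]=Lee[14], then sync at Sam[11]=Lee[15], then audit at Sam[12]=Lee[16] — 12 tasks in the same relative order in both. dp[14][16] = 12 confirms this is the maximum.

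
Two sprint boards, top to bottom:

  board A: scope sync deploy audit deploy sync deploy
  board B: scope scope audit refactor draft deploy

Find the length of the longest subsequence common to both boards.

3

One common subsequence of length 3: scope (board A #1, board B #2); then audit (board A #4, board B #3); then deploy (board A #7, board B #6). Since dp[7][6] = 3, nothing longer is possible.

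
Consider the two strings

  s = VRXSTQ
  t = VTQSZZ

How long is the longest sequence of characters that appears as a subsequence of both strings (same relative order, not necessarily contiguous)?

3

Pick V (s #1, t #1), T (s #5, t #2), Q (s #6, t #3); all 3 characters appear in both, in order. The LCS DP gives dp[6][6] = 3, so this is optimal.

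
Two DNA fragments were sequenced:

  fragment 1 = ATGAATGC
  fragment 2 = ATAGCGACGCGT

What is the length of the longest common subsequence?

6

Let dp[i][j] be the LCS length of the first i bases of fragment 1 and the first j bases of fragment 2. dp[i][j] = dp[i-1][j-1]+1 when the i-th and j-th bases match, else max(dp[i-1][j], dp[i][j-1]).
    ·  A  T  A  G  C  G  A  C  G  C  G  T
 ·  0  0  0  0  0  0  0  0  0  0  0  0  0
 A  0  1  1  1  1  1  1  1  1  1  1  1  1
 T  0  1  2  2  2  2  2  2  2  2  2  2  2
 G  0  1  2  2  3  3  3  3  3  3  3  3  3
 A  0  1  2  3  3  3  3  4  4  4  4  4  4
 A  0  1  2  3  3  3  3  4  4  4  4  4  4
 T  0  1  2  3  3  3  3  4  4  4  4  4  5
 G  0  1  2  3  4  4  4  4  4  5  5  5  5
 C  0  1  2  3  4  5  5  5  5  5  6  6  6
dp[8][12] = 6. One LCS (by backtracking along matches): ATGAGC.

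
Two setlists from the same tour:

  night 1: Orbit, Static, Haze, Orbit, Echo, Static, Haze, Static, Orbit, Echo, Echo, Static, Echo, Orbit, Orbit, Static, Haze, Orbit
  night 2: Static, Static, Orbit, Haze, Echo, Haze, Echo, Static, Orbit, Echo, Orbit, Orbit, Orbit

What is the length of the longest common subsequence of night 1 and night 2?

One common subsequence of length 10: Orbit at night 1[1]=night 2[3], Haze at night 1[3]=night 2[4], Echo at night 1[5]=night 2[5], Haze at night 1[7]=night 2[6], Static at night 1[8]=night 2[8], Orbit at night 1[9]=night 2[9], Echo at night 1[13]=night 2[10], Orbit at night 1[14]=night 2[11], Orbit at night 1[15]=night 2[12], Orbit at night 1[18]=night 2[13]. Since dp[18][13] = 10, nothing longer is possible.

10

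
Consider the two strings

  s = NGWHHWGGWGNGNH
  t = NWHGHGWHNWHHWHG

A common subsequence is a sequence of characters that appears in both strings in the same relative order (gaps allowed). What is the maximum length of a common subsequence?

One common subsequence of length 8: N [1,1], W [3,2], H [4,3], H [5,5], G [8,6], W [9,7], N [11,9], G [12,15]. The LCS DP gives dp[14][15] = 8, so this is optimal.

8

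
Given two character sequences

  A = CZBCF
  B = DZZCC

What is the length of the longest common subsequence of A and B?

2

Let dp[i][j] be the LCS length of the first i characters of A and the first j characters of B. dp[i][j] = dp[i-1][j-1]+1 when the i-th and j-th characters match, else max(dp[i-1][j], dp[i][j-1]).
    ·  D  Z  Z  C  C
 ·  0  0  0  0  0  0
 C  0  0  0  0  1  1
 Z  0  0  1  1  1  1
 B  0  0  1  1  1  1
 C  0  0  1  1  2  2
 F  0  0  1  1  2  2
dp[5][5] = 2. One LCS (by backtracking along matches): CC.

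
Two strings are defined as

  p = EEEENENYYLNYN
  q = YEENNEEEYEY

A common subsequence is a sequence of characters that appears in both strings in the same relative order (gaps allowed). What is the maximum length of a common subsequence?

7

Let dp[i][j] be the LCS length of the first i characters of p and the first j characters of q. dp[i][j] = dp[i-1][j-1]+1 when the i-th and j-th characters match, else max(dp[i-1][j], dp[i][j-1]).
    ·  Y  E  E  N  N  E  E  E  Y  E  Y
 ·  0  0  0  0  0  0  0  0  0  0  0  0
 E  0  0  1  1  1  1  1  1  1  1  1  1
 E  0  0  1  2  2  2  2  2  2  2  2  2
 E  0  0  1  2  2  2  3  3  3  3  3  3
 E  0  0  1  2  2  2  3  4  4  4  4  4
 N  0  0  1  2  3  3  3  4  4  4  4  4
 E  0  0  1  2  3  3  4  4  5  5  5  5
 N  0  0  1  2  3  4  4  4  5  5  5  5
 Y  0  1  1  2  3  4  4  4  5  6  6  6
 Y  0  1  1  2  3  4  4  4  5  6  6  7
 L  0  1  1  2  3  4  4  4  5  6  6  7
 N  0  1  1  2  3  4  4  4  5  6  6  7
 Y  0  1  1  2  3  4  4  4  5  6  6  7
 N  0  1  1  2  3  4  4  4  5  6  6  7
dp[13][11] = 7. One LCS (by backtracking along matches): EEEEEYY.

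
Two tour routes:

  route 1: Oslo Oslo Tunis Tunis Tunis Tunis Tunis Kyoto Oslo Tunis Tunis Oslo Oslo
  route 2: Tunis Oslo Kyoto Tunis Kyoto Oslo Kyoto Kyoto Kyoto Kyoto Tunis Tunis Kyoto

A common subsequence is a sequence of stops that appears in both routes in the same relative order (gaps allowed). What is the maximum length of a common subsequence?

6

One common subsequence of length 6: Oslo [1,2], Tunis [7,4], Kyoto [8,5], Oslo [9,6], Tunis [10,11], Tunis [11,12]. dp[13][13] = 6 confirms this is the maximum.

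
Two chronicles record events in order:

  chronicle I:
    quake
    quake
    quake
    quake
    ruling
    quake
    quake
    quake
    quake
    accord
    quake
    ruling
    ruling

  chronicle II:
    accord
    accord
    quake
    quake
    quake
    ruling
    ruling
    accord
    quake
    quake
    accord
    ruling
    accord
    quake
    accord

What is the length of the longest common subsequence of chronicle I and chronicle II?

One common subsequence of length 8: quake at chronicle I[1]=chronicle II[3], quake at chronicle I[2]=chronicle II[4], quake at chronicle I[3]=chronicle II[5], ruling at chronicle I[5]=chronicle II[7], quake at chronicle I[6]=chronicle II[9], quake at chronicle I[7]=chronicle II[10], quake at chronicle I[9]=chronicle II[14], accord at chronicle I[10]=chronicle II[15]. The LCS DP gives dp[13][15] = 8, so this is optimal.

8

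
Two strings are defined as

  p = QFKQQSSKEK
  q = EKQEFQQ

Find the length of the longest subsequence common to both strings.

Let dp[i][j] be the LCS length of the first i characters of p and the first j characters of q. dp[i][j] = dp[i-1][j-1]+1 when the i-th and j-th characters match, else max(dp[i-1][j], dp[i][j-1]).
    ·  E  K  Q  E  F  Q  Q
 ·  0  0  0  0  0  0  0  0
 Q  0  0  0  1  1  1  1  1
 F  0  0  0  1  1  2  2  2
 K  0  0  1  1  1  2  2  2
 Q  0  0  1  2  2  2  3  3
 Q  0  0  1  2  2  2  3  4
 S  0  0  1  2  2  2  3  4
 S  0  0  1  2  2  2  3  4
 K  0  0  1  2  2  2  3  4
 E  0  1  1  2  3  3  3  4
 K  0  1  2  2  3  3  3  4
dp[10][7] = 4. One LCS (by backtracking along matches): QFQQ.

4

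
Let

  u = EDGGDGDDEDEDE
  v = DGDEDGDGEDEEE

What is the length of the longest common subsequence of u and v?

9

One common subsequence of length 9: E at u[1]=v[4]; then D at u[2]=v[5]; then G at u[4]=v[6]; then D at u[5]=v[7]; then G at u[6]=v[8]; then D at u[8]=v[10]; then E at u[9]=v[11]; then E at u[11]=v[12]; then E at u[13]=v[13]. The LCS DP gives dp[13][13] = 9, so this is optimal.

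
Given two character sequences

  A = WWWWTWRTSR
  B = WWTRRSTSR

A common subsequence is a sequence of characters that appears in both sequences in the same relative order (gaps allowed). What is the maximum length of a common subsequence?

7

Let dp[i][j] be the LCS length of the first i characters of A and the first j characters of B. dp[i][j] = dp[i-1][j-1]+1 when the i-th and j-th characters match, else max(dp[i-1][j], dp[i][j-1]).
    ·  W  W  T  R  R  S  T  S  R
 ·  0  0  0  0  0  0  0  0  0  0
 W  0  1  1  1  1  1  1  1  1  1
 W  0  1  2  2  2  2  2  2  2  2
 W  0  1  2  2  2  2  2  2  2  2
 W  0  1  2  2  2  2  2  2  2  2
 T  0  1  2  3  3  3  3  3  3  3
 W  0  1  2  3  3  3  3  3  3  3
 R  0  1  2  3  4  4  4  4  4  4
 T  0  1  2  3  4  4  4  5  5  5
 S  0  1  2  3  4  4  5  5  6  6
 R  0  1  2  3  4  5  5  5  6  7
dp[10][9] = 7. One LCS (by backtracking along matches): WWTRTSR.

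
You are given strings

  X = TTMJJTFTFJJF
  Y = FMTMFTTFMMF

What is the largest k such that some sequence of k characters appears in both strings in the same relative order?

6

Let dp[i][j] be the LCS length of the first i characters of X and the first j characters of Y. dp[i][j] = dp[i-1][j-1]+1 when the i-th and j-th characters match, else max(dp[i-1][j], dp[i][j-1]).
    ·  F  M  T  M  F  T  T  F  M  M  F
 ·  0  0  0  0  0  0  0  0  0  0  0  0
 T  0  0  0  1  1  1  1  1  1  1  1  1
 T  0  0  0  1  1  1  2  2  2  2  2  2
 M  0  0  1  1  2  2  2  2  2  3  3  3
 J  0  0  1  1  2  2  2  2  2  3  3  3
 J  0  0  1  1  2  2  2  2  2  3  3  3
 T  0  0  1  2  2  2  3  3  3  3  3  3
 F  0  1  1  2  2  3  3  3  4  4  4  4
 T  0  1  1  2  2  3  4  4  4  4  4  4
 F  0  1  1  2  2  3  4  4  5  5  5  5
 J  0  1  1  2  2  3  4  4  5  5  5  5
 J  0  1  1  2  2  3  4  4  5  5  5  5
 F  0  1  1  2  2  3  4  4  5  5  5  6
dp[12][11] = 6. One LCS (by backtracking along matches): TMTTFF.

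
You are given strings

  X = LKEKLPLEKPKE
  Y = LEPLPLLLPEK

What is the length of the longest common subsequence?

7

Pick L at X[1]=Y[1], E at X[3]=Y[2], L at X[5]=Y[4], P at X[6]=Y[5], L at X[7]=Y[8], E at X[8]=Y[10], K at X[11]=Y[11]; all 7 characters appear in both, in order. dp[12][11] = 7 confirms this is the maximum.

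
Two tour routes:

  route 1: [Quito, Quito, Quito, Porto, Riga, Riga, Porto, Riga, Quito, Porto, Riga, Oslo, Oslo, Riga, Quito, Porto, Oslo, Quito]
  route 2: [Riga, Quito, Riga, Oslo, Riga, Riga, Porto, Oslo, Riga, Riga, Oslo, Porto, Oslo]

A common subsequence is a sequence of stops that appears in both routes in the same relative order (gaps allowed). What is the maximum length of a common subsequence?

Match Quito (route 1 #1, route 2 #2); then Riga (route 1 #5, route 2 #5); then Riga (route 1 #6, route 2 #6); then Porto (route 1 #7, route 2 #7); then Riga (route 1 #8, route 2 #9); then Riga (route 1 #11, route 2 #10); then Oslo (route 1 #13, route 2 #11); then Porto (route 1 #16, route 2 #12); then Oslo (route 1 #17, route 2 #13) — 9 stops in the same relative order in both. dp[18][13] = 9 confirms this is the maximum.

9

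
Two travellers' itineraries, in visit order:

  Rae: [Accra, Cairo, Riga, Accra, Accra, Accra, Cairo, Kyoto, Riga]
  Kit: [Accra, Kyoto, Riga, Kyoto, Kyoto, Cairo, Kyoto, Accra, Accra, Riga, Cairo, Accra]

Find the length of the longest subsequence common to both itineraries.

5

Pick Accra [1,1], Cairo [2,6], Accra [4,8], Accra [5,9], Accra [6,12]; all 5 stops appear in both, in order. The LCS DP gives dp[9][12] = 5, so this is optimal.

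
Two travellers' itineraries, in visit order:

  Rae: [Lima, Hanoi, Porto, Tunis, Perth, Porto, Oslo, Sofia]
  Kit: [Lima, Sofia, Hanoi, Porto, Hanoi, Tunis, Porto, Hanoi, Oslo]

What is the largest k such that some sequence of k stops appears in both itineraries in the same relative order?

One common subsequence of length 6: Lima (Rae #1, Kit #1) → Hanoi (Rae #2, Kit #3) → Porto (Rae #3, Kit #4) → Tunis (Rae #4, Kit #6) → Porto (Rae #6, Kit #7) → Oslo (Rae #7, Kit #9). dp[8][9] = 6 confirms this is the maximum.

6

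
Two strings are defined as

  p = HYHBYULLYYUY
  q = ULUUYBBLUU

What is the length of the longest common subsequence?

Let dp[i][j] be the LCS length of the first i characters of p and the first j characters of q. dp[i][j] = dp[i-1][j-1]+1 when the i-th and j-th characters match, else max(dp[i-1][j], dp[i][j-1]).
    ·  U  L  U  U  Y  B  B  L  U  U
 ·  0  0  0  0  0  0  0  0  0  0  0
 H  0  0  0  0  0  0  0  0  0  0  0
 Y  0  0  0  0  0  1  1  1  1  1  1
 H  0  0  0  0  0  1  1  1  1  1  1
 B  0  0  0  0  0  1  2  2  2  2  2
 Y  0  0  0  0  0  1  2  2  2  2  2
 U  0  1  1  1  1  1  2  2  2  3  3
 L  0  1  2  2  2  2  2  2  3  3  3
 L  0  1  2  2  2  2  2  2  3  3  3
 Y  0  1  2  2  2  3  3  3  3  3  3
 Y  0  1  2  2  2  3  3  3  3  3  3
 U  0  1  2  3  3  3  3  3  3  4  4
 Y  0  1  2  3  3  4  4  4  4  4  4
dp[12][10] = 4. One LCS (by backtracking along matches): YBUU.

4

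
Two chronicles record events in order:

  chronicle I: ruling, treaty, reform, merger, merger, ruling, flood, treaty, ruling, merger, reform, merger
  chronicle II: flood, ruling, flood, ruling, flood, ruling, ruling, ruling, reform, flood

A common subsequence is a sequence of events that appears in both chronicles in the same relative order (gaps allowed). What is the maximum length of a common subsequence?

Match ruling (chronicle I #1, chronicle II #2); then ruling (chronicle I #6, chronicle II #4); then flood (chronicle I #7, chronicle II #5); then ruling (chronicle I #9, chronicle II #8); then reform (chronicle I #11, chronicle II #9) — 5 events in the same relative order in both, and the DP table's final entry dp[12][10] is also 5, so no common subsequence is longer.

5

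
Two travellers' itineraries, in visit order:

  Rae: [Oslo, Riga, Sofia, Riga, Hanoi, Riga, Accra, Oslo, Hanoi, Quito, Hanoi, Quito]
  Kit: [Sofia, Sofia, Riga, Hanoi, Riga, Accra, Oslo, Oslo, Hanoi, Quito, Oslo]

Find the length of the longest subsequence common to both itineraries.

8

Pick Sofia [3,2] → Riga [4,3] → Hanoi [5,4] → Riga [6,5] → Accra [7,6] → Oslo [8,8] → Hanoi [9,9] → Quito [10,10]; all 8 stops appear in both, in order. Since dp[12][11] = 8, nothing longer is possible.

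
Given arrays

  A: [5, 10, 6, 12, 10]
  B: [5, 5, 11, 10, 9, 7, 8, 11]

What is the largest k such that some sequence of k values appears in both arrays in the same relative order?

2

Taking 5 [1,2], then 10 [2,4] gives a common subsequence of length 2. Since dp[5][8] = 2, nothing longer is possible.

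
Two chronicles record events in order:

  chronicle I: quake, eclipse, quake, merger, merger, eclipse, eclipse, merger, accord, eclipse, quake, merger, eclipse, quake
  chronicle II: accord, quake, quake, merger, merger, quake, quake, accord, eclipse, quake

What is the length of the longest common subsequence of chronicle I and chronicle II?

One common subsequence of length 7: quake (chronicle I #1, chronicle II #2) → quake (chronicle I #3, chronicle II #3) → merger (chronicle I #4, chronicle II #4) → merger (chronicle I #5, chronicle II #5) → accord (chronicle I #9, chronicle II #8) → eclipse (chronicle I #13, chronicle II #9) → quake (chronicle I #14, chronicle II #10). Since dp[14][10] = 7, nothing longer is possible.

7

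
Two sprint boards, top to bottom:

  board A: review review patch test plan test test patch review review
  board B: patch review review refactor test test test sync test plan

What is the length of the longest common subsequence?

Match review [1,2] → review [2,3] → test [4,6] → test [6,7] → test [7,9] — 5 tasks in the same relative order in both. dp[10][10] = 5 confirms this is the maximum.

5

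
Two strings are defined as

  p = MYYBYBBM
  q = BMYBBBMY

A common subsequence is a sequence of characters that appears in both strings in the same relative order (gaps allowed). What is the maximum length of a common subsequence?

6

Taking M [1,2] → Y [3,3] → B [4,4] → B [6,5] → B [7,6] → M [8,7] gives a common subsequence of length 6. dp[8][8] = 6 confirms this is the maximum.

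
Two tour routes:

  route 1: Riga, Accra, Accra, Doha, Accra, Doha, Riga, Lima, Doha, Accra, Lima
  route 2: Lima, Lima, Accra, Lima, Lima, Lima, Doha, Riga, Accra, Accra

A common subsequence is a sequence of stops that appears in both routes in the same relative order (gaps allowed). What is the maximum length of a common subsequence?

One common subsequence of length 4: Accra at route 1[2]=route 2[3], Doha at route 1[4]=route 2[7], Accra at route 1[5]=route 2[9], Accra at route 1[10]=route 2[10]. Since dp[11][10] = 4, nothing longer is possible.

4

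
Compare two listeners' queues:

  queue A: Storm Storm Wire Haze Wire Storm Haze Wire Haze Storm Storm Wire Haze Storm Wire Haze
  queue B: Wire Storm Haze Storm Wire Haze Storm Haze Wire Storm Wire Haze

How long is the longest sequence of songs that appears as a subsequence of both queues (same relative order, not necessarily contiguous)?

10

One common subsequence of length 10: Storm (queue A #1, queue B #2), then Storm (queue A #2, queue B #4), then Wire (queue A #3, queue B #5), then Haze (queue A #4, queue B #6), then Storm (queue A #6, queue B #7), then Haze (queue A #9, queue B #8), then Wire (queue A #12, queue B #9), then Storm (queue A #14, queue B #10), then Wire (queue A #15, queue B #11), then Haze (queue A #16, queue B #12). The LCS DP gives dp[16][12] = 10, so this is optimal.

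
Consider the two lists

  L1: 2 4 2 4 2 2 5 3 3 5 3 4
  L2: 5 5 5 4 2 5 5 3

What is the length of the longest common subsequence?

Match 4 [4,4] → 2 [6,5] → 5 [7,6] → 5 [10,7] → 3 [11,8] — 5 values in the same relative order in both, and the DP table's final entry dp[12][8] is also 5, so no common subsequence is longer.

5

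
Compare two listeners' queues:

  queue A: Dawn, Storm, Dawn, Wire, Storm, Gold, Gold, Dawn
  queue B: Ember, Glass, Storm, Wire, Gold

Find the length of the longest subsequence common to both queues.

Pick Storm [2,3], then Wire [4,4], then Gold [7,5]; all 3 songs appear in both, in order. dp[8][5] = 3 confirms this is the maximum.

3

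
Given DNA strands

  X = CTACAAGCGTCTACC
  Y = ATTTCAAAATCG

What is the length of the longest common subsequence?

6

Pick C (X #1, Y #5); then A (X #3, Y #7); then A (X #5, Y #8); then A (X #6, Y #9); then C (X #8, Y #11); then G (X #9, Y #12); all 6 bases appear in both, in order. dp[15][12] = 6 confirms this is the maximum.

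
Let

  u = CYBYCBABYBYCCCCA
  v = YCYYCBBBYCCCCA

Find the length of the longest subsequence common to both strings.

Taking C [1,2], Y [2,3], Y [4,4], C [5,5], B [6,6], B [8,7], B [10,8], Y [11,9], C [12,10], C [13,11], C [14,12], C [15,13], A [16,14] gives a common subsequence of length 13, and the DP table's final entry dp[16][14] is also 13, so no common subsequence is longer.

13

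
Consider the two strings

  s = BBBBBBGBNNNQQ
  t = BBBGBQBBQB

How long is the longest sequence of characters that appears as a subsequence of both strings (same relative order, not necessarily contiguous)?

Pick B (s #1, t #1), then B (s #2, t #2), then B (s #3, t #3), then B (s #4, t #5), then B (s #5, t #7), then B (s #6, t #8), then B (s #8, t #10); all 7 characters appear in both, in order, and the DP table's final entry dp[13][10] is also 7, so no common subsequence is longer.

7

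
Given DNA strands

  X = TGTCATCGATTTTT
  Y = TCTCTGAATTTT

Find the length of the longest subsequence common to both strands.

One common subsequence of length 10: T at X[1]=Y[1]; then T at X[3]=Y[3]; then C at X[4]=Y[4]; then T at X[6]=Y[5]; then G at X[8]=Y[6]; then A at X[9]=Y[8]; then T at X[11]=Y[9]; then T at X[12]=Y[10]; then T at X[13]=Y[11]; then T at X[14]=Y[12], and the DP table's final entry dp[14][12] is also 10, so no common subsequence is longer.

10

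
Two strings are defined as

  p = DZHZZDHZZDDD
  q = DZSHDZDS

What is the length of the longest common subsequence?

6

Pick D [1,1]; then Z [2,2]; then H [3,4]; then D [6,5]; then Z [9,6]; then D [10,7]; all 6 characters appear in both, in order. Since dp[12][8] = 6, nothing longer is possible.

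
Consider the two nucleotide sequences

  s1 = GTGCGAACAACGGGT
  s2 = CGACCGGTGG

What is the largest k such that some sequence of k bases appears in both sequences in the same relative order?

Taking C [4,1]; then G [5,2]; then A [7,3]; then C [8,4]; then C [11,5]; then G [12,7]; then G [13,9]; then G [14,10] gives a common subsequence of length 8, and the DP table's final entry dp[15][10] is also 8, so no common subsequence is longer.

8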